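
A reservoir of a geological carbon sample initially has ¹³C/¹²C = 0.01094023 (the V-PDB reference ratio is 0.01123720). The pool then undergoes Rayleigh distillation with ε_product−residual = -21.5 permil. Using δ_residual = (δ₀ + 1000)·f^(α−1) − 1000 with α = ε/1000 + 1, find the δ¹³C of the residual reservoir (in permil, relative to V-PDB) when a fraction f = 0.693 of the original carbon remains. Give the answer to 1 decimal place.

-18.7 permil

δ₀ = (0.01094023/0.01123720 − 1)×1000 = (0.973573 − 1)×1000 = -26.427 permil
α − 1 = ε/1000 = -0.0215
f^(α−1) = 0.693^(-0.0215) = 1.007916
δ_res = (-26.427 + 1000) × 1.007916 − 1000 = 981.279 − 1000 = -18.72 permil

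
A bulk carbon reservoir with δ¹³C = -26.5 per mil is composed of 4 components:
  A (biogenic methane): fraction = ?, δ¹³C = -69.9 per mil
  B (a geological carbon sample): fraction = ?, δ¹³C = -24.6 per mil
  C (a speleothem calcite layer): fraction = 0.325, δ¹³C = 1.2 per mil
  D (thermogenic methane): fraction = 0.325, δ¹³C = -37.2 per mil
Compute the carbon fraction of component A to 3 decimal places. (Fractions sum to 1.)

0.137

Let f_A and f_B be the unknown fractions; fractions sum to 1 so f_A + f_B = 0.350.
Mass balance: Σ fᵢ·δᵢ = δ_bulk ⇒ f_A·(-69.9) + f_B·(-24.6) = -26.5 − (-11.700) = -14.800
Substitute f_B = 0.350 − f_A:
f_A·(-69.9 − -24.6) = -14.800 − 0.350×(-24.6) = -6.190
f_A = -6.190 / -45.3 = 0.1366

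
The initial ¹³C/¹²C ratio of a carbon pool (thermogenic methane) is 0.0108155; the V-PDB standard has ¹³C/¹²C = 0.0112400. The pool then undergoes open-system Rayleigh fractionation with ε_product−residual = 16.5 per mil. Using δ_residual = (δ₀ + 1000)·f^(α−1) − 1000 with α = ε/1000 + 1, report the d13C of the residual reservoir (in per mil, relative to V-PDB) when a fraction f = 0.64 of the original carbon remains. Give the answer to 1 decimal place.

-44.8 per mil

δ₀ = (0.0108155/0.0112400 − 1)×1000 = (0.962233 − 1)×1000 = -37.767 per mil
α − 1 = ε/1000 = 0.0165
f^(α−1) = 0.64^(0.0165) = 0.992663
δ_res = (-37.767 + 1000) × 0.992663 − 1000 = 955.173 − 1000 = -44.83 per mil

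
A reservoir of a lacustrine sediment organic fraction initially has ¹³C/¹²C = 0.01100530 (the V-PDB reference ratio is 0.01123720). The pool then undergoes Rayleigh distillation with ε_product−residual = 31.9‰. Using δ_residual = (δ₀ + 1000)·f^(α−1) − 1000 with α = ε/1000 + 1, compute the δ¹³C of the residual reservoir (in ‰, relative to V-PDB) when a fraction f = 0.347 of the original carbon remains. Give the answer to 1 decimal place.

δ₀ = (0.01100530/0.01123720 − 1)×1000 = (0.979363 − 1)×1000 = -20.637‰
α − 1 = ε/1000 = 0.0319
f^(α−1) = 0.347^(0.0319) = 0.966800
δ_res = (-20.637 + 1000) × 0.966800 − 1000 = 946.848 − 1000 = -53.15‰

-53.2‰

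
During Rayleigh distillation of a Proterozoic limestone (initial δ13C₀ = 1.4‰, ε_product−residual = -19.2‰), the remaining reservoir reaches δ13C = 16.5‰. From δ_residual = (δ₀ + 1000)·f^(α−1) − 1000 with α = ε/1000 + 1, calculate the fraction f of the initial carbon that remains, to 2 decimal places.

α − 1 = ε/1000 = -0.0192
(δ_res + 1000)/(δ₀ + 1000) = (16.5 + 1000)/(1.4 + 1000) = 1016.5/1001.4 = 1.015079
f = 1.015079^(1/-0.0192) = exp(ln(1.015079)/-0.0192) = exp(0.01497/-0.0192)
f = exp(-0.7795) = 0.4586

0.46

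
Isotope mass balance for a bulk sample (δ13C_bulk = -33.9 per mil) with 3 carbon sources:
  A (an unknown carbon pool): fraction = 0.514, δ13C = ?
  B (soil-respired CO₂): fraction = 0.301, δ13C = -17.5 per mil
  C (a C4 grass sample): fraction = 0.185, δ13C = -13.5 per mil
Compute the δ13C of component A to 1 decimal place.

-50.8 per mil

Isotope mass balance: δ_bulk = Σ fᵢ·δᵢ.
-33.9 = 0.514×δ_A + 0.301×(-17.5) + 0.185×(-13.5)
0.514·δ_A = -33.9 − (-7.765) = -26.135
δ_A = -26.135 / 0.514 = -50.85 per mil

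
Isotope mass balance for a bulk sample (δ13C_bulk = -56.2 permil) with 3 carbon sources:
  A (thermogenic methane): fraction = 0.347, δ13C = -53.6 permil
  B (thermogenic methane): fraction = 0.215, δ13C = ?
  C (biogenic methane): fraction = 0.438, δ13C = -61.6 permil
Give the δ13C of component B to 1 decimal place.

-49.4 permil

Isotope mass balance: δ_bulk = Σ fᵢ·δᵢ.
-56.2 = 0.347×(-53.6) + 0.215×δ_B + 0.438×(-61.6)
0.215·δ_B = -56.2 − (-45.580) = -10.620
δ_B = -10.620 / 0.215 = -49.40 permil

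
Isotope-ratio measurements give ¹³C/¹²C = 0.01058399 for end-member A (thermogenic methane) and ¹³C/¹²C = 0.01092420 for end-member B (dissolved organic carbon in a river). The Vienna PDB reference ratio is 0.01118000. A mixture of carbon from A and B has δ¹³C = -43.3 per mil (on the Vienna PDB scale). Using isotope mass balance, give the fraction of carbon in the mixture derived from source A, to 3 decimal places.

δ_A = (0.01058399/0.01118000 − 1)×1000 = (0.946690 − 1)×1000 = -53.310 per mil
δ_B = (0.01092420/0.01118000 − 1)×1000 = (0.977120 − 1)×1000 = -22.880 per mil
f_A = (δ_mix − δ_B)/(δ_A − δ_B) = (-43.3 − (-22.880))/(-53.310 − (-22.880))
f_A = -20.420 / -30.430 = 0.6710

0.671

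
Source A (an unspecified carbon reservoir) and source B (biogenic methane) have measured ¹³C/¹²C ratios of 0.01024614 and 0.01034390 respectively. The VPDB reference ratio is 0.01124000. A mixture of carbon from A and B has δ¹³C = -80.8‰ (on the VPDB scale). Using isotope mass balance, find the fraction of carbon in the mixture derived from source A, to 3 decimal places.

0.124

δ_A = (0.01024614/0.01124000 − 1)×1000 = (0.911578 − 1)×1000 = -88.422‰
δ_B = (0.01034390/0.01124000 − 1)×1000 = (0.920276 − 1)×1000 = -79.724‰
f_A = (δ_mix − δ_B)/(δ_A − δ_B) = (-80.8 − (-79.724))/(-88.422 − (-79.724))
f_A = -1.076 / -8.698 = 0.1237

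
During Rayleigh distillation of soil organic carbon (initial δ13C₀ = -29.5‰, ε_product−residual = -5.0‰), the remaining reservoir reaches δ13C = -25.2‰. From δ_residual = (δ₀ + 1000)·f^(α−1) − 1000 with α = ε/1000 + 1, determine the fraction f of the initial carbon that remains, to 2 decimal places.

α − 1 = ε/1000 = -0.0050
(δ_res + 1000)/(δ₀ + 1000) = (-25.2 + 1000)/(-29.5 + 1000) = 974.8/970.5 = 1.004431
f = 1.004431^(1/-0.0050) = exp(ln(1.004431)/-0.0050) = exp(0.00442/-0.0050)
f = exp(-0.8842) = 0.4131

0.41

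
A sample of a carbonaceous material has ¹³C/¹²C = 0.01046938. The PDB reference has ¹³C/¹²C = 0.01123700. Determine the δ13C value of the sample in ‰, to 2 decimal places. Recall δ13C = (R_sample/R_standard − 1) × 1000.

-68.31‰

δ13C = (R_sample / R_standard − 1) × 1000
R_sample / R_standard = 0.01046938 / 0.01123700 = 0.931688
δ13C = (0.931688 − 1) × 1000 = -68.312‰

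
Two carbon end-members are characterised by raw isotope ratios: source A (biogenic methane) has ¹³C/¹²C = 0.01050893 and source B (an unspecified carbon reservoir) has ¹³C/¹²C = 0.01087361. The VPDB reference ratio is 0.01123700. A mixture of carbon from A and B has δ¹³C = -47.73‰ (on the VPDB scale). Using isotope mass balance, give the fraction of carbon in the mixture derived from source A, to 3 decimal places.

0.474

δ_A = (0.01050893/0.01123700 − 1)×1000 = (0.935208 − 1)×1000 = -64.792‰
δ_B = (0.01087361/0.01123700 − 1)×1000 = (0.967661 − 1)×1000 = -32.339‰
f_A = (δ_mix − δ_B)/(δ_A − δ_B) = (-47.73 − (-32.339))/(-64.792 − (-32.339))
f_A = -15.391 / -32.454 = 0.4743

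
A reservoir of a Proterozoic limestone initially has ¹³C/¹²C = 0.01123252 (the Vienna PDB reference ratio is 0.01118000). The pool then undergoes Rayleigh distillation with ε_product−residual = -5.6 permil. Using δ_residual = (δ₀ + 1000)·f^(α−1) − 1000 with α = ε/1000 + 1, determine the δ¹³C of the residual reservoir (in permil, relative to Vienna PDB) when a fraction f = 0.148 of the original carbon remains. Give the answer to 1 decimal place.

δ₀ = (0.01123252/0.01118000 − 1)×1000 = (1.004698 − 1)×1000 = 4.698 permil
α − 1 = ε/1000 = -0.0056
f^(α−1) = 0.148^(-0.0056) = 1.010756
δ_res = (4.698 + 1000) × 1.010756 − 1000 = 1015.505 − 1000 = 15.50 permil

15.5 permil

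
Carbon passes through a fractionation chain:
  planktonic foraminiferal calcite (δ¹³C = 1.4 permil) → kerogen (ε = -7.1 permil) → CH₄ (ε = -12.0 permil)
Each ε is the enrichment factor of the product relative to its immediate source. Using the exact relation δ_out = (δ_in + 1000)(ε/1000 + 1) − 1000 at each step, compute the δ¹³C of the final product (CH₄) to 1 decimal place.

step 1: δ = (1.40 + 1000)·(-7.1/1000 + 1) − 1000 = -5.71 permil
step 2: δ = (-5.71 + 1000)·(-12.0/1000 + 1) − 1000 = -17.64 permil

-17.6 permil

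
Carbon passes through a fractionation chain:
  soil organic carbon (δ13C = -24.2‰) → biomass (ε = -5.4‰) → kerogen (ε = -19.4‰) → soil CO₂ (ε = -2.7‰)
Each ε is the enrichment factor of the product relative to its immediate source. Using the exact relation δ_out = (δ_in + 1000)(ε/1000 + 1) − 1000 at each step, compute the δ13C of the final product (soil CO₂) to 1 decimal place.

step 1: δ = (-24.20 + 1000)·(-5.4/1000 + 1) − 1000 = -29.47‰
step 2: δ = (-29.47 + 1000)·(-19.4/1000 + 1) − 1000 = -48.30‰
step 3: δ = (-48.30 + 1000)·(-2.7/1000 + 1) − 1000 = -50.87‰

-50.9‰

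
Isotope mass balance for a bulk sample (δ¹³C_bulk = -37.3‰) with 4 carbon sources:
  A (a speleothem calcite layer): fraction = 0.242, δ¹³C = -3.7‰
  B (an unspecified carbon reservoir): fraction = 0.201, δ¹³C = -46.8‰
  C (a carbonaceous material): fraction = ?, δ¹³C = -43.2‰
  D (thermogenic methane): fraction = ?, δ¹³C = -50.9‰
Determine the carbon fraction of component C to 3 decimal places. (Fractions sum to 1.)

Let f_C and f_D be the unknown fractions; fractions sum to 1 so f_C + f_D = 0.557.
Mass balance: Σ fᵢ·δᵢ = δ_bulk ⇒ f_C·(-43.2) + f_D·(-50.9) = -37.3 − (-10.302) = -26.998
Substitute f_D = 0.557 − f_C:
f_C·(-43.2 − -50.9) = -26.998 − 0.557×(-50.9) = 1.354
f_C = 1.354 / 7.7 = 0.1758

0.176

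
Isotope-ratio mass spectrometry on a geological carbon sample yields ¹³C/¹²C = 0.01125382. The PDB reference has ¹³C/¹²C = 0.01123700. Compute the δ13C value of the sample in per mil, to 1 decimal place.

δ13C = (R_sample / R_standard − 1) × 1000
R_sample / R_standard = 0.01125382 / 0.01123700 = 1.001497
δ13C = (1.001497 − 1) × 1000 = 1.50 per mil

1.5 per mil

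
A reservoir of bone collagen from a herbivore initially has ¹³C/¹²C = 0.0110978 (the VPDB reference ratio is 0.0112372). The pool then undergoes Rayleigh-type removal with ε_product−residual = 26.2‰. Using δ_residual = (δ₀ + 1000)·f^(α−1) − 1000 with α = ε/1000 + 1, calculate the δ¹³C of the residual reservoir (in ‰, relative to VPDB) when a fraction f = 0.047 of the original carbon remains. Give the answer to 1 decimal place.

-88.4‰

δ₀ = (0.0110978/0.0112372 − 1)×1000 = (0.987595 − 1)×1000 = -12.405‰
α − 1 = ε/1000 = 0.0262
f^(α−1) = 0.047^(0.0262) = 0.923015
δ_res = (-12.405 + 1000) × 0.923015 − 1000 = 911.565 − 1000 = -88.43‰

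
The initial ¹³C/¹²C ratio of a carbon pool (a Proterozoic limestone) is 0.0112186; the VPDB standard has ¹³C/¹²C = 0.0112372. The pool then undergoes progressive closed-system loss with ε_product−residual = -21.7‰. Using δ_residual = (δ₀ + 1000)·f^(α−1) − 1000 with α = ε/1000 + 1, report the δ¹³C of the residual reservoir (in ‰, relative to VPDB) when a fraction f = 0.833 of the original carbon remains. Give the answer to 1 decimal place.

2.3‰

δ₀ = (0.0112186/0.0112372 − 1)×1000 = (0.998345 − 1)×1000 = -1.655‰
α − 1 = ε/1000 = -0.0217
f^(α−1) = 0.833^(-0.0217) = 1.003973
δ_res = (-1.655 + 1000) × 1.003973 − 1000 = 1002.311 − 1000 = 2.31‰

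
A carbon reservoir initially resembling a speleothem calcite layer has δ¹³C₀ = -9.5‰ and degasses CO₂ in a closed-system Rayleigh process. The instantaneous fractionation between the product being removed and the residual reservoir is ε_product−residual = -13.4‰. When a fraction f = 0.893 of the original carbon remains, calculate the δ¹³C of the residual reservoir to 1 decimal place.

Rayleigh residual: δ_res = (δ₀ + 1000)·f^(α−1) − 1000
α = ε/1000 + 1 = 0.98660, so α − 1 = -0.01340
f^(α−1) = 0.893^(-0.01340) = 1.001518
δ_res = (-9.5 + 1000) × 1.001518 − 1000 = 992.003 − 1000 = -8.00‰

-8.0‰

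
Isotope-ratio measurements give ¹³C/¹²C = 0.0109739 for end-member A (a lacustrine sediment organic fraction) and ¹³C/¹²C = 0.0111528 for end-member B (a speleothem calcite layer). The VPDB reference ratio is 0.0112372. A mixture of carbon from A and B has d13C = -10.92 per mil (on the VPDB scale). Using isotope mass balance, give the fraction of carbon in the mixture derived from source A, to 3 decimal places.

δ_A = (0.0109739/0.0112372 − 1)×1000 = (0.976569 − 1)×1000 = -23.431 per mil
δ_B = (0.0111528/0.0112372 − 1)×1000 = (0.992489 − 1)×1000 = -7.511 per mil
f_A = (δ_mix − δ_B)/(δ_A − δ_B) = (-10.92 − (-7.511))/(-23.431 − (-7.511))
f_A = -3.409 / -15.920 = 0.2141

0.214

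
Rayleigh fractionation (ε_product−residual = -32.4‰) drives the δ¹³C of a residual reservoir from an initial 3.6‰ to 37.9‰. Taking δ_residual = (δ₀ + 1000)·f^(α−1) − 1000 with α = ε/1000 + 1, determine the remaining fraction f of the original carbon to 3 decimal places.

α − 1 = ε/1000 = -0.0324
(δ_res + 1000)/(δ₀ + 1000) = (37.9 + 1000)/(3.6 + 1000) = 1037.9/1003.6 = 1.034177
f = 1.034177^(1/-0.0324) = exp(ln(1.034177)/-0.0324) = exp(0.03361/-0.0324)
f = exp(-1.0372) = 0.3544

0.354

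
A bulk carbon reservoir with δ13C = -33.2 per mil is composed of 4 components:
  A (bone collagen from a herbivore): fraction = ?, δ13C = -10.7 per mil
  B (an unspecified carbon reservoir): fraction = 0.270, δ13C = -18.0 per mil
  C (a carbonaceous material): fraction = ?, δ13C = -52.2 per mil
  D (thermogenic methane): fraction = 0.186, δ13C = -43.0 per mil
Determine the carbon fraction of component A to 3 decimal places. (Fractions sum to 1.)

Let f_A and f_C be the unknown fractions; fractions sum to 1 so f_A + f_C = 0.544.
Mass balance: Σ fᵢ·δᵢ = δ_bulk ⇒ f_A·(-10.7) + f_C·(-52.2) = -33.2 − (-12.858) = -20.342
Substitute f_C = 0.544 − f_A:
f_A·(-10.7 − -52.2) = -20.342 − 0.544×(-52.2) = 8.055
f_A = 8.055 / 41.5 = 0.1941

0.194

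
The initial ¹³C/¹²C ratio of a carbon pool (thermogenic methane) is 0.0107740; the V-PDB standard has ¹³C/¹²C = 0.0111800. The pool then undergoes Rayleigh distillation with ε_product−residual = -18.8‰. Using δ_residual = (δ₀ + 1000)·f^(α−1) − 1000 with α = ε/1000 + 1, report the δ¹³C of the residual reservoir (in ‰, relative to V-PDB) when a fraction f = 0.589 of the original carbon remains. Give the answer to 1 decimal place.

δ₀ = (0.0107740/0.0111800 − 1)×1000 = (0.963685 − 1)×1000 = -36.315‰
α − 1 = ε/1000 = -0.0188
f^(α−1) = 0.589^(-0.0188) = 1.010001
δ_res = (-36.315 + 1000) × 1.010001 − 1000 = 973.323 − 1000 = -26.68‰

-26.7‰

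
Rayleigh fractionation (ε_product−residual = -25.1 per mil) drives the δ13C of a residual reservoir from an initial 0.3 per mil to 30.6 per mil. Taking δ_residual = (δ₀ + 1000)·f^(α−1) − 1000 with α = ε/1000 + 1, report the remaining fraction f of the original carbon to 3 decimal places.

0.305

α − 1 = ε/1000 = -0.0251
(δ_res + 1000)/(δ₀ + 1000) = (30.6 + 1000)/(0.3 + 1000) = 1030.6/1000.3 = 1.030291
f = 1.030291^(1/-0.0251) = exp(ln(1.030291)/-0.0251) = exp(0.02984/-0.0251)
f = exp(-1.1889) = 0.3046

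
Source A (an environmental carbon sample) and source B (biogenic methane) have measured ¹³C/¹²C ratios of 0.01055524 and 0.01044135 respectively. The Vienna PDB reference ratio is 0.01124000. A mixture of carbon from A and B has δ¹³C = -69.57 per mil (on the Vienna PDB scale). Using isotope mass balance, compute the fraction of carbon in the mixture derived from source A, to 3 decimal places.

0.146

δ_A = (0.01055524/0.01124000 − 1)×1000 = (0.939078 − 1)×1000 = -60.922 per mil
δ_B = (0.01044135/0.01124000 − 1)×1000 = (0.928946 − 1)×1000 = -71.054 per mil
f_A = (δ_mix − δ_B)/(δ_A − δ_B) = (-69.57 − (-71.054))/(-60.922 − (-71.054))
f_A = 1.484 / 10.133 = 0.1465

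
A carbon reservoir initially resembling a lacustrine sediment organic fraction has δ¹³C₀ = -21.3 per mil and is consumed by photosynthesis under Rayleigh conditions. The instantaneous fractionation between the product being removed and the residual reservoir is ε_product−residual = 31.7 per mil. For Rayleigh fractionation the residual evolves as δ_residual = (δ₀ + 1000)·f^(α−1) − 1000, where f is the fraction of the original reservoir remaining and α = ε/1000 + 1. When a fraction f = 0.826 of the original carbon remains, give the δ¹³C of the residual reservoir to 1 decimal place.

-27.2 per mil

Rayleigh residual: δ_res = (δ₀ + 1000)·f^(α−1) − 1000
α = ε/1000 + 1 = 1.03170, so α − 1 = 0.03170
f^(α−1) = 0.826^(0.03170) = 0.993959
δ_res = (-21.3 + 1000) × 0.993959 − 1000 = 972.787 − 1000 = -27.21 per mil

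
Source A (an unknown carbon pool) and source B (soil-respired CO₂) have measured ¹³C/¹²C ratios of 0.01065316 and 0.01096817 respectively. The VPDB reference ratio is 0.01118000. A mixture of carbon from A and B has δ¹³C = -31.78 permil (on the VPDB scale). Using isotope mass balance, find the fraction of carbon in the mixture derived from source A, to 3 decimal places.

δ_A = (0.01065316/0.01118000 − 1)×1000 = (0.952877 − 1)×1000 = -47.123 permil
δ_B = (0.01096817/0.01118000 − 1)×1000 = (0.981053 − 1)×1000 = -18.947 permil
f_A = (δ_mix − δ_B)/(δ_A − δ_B) = (-31.78 − (-18.947))/(-47.123 − (-18.947))
f_A = -12.833 / -28.176 = 0.4554

0.455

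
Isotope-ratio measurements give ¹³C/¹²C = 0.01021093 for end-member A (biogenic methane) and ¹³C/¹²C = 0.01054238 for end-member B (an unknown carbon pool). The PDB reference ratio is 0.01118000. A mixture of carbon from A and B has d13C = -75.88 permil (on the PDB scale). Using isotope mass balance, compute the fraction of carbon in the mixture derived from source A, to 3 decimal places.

δ_A = (0.01021093/0.01118000 − 1)×1000 = (0.913321 − 1)×1000 = -86.679 permil
δ_B = (0.01054238/0.01118000 − 1)×1000 = (0.942968 − 1)×1000 = -57.032 permil
f_A = (δ_mix − δ_B)/(δ_A − δ_B) = (-75.88 − (-57.032))/(-86.679 − (-57.032))
f_A = -18.848 / -29.647 = 0.6357

0.636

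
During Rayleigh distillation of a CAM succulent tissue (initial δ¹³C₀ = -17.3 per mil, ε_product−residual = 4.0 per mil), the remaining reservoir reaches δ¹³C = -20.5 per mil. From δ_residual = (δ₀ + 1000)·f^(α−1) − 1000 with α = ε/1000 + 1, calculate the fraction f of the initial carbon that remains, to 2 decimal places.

α − 1 = ε/1000 = 0.0040
(δ_res + 1000)/(δ₀ + 1000) = (-20.5 + 1000)/(-17.3 + 1000) = 979.5/982.7 = 0.996744
f = 0.996744^(1/0.0040) = exp(ln(0.996744)/0.0040) = exp(-0.00326/0.0040)
f = exp(-0.8154) = 0.4425

0.44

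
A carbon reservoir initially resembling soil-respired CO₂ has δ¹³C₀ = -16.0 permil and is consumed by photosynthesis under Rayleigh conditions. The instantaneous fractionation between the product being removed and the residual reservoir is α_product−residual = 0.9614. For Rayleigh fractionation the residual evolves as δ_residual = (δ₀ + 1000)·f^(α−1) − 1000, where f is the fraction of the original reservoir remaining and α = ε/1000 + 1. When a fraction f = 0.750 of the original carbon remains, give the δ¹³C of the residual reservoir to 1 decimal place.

-5.0 permil

Rayleigh residual: δ_res = (δ₀ + 1000)·f^(α−1) − 1000
α − 1 = -0.03860
f^(α−1) = 0.750^(-0.03860) = 1.011166
δ_res = (-16.0 + 1000) × 1.011166 − 1000 = 994.988 − 1000 = -5.01 permil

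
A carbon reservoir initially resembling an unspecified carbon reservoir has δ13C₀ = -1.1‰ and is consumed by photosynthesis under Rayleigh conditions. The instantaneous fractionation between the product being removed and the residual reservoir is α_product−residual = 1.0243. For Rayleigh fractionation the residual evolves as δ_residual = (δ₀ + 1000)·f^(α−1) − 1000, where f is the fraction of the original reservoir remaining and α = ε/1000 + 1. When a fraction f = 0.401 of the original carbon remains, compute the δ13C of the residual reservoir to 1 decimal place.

Rayleigh residual: δ_res = (δ₀ + 1000)·f^(α−1) − 1000
α − 1 = 0.02430
f^(α−1) = 0.401^(0.02430) = 0.978040
δ_res = (-1.1 + 1000) × 0.978040 − 1000 = 976.964 − 1000 = -23.04‰

-23.0‰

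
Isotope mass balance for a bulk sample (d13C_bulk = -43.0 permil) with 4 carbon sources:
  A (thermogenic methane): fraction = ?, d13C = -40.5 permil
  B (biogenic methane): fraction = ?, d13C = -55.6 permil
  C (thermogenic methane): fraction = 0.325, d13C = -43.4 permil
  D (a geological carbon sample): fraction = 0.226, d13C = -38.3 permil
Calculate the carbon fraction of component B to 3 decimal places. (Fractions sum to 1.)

0.136

Let f_B and f_A be the unknown fractions; fractions sum to 1 so f_B + f_A = 0.449.
Mass balance: Σ fᵢ·δᵢ = δ_bulk ⇒ f_B·(-55.6) + f_A·(-40.5) = -43.0 − (-22.761) = -20.239
Substitute f_A = 0.449 − f_B:
f_B·(-55.6 − -40.5) = -20.239 − 0.449×(-40.5) = -2.055
f_B = -2.055 / -15.1 = 0.1361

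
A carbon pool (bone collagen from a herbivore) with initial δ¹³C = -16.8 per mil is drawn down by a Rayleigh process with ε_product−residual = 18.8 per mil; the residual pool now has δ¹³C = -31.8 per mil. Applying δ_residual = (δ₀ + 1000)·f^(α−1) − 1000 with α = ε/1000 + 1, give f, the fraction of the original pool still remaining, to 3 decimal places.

α − 1 = ε/1000 = 0.0188
(δ_res + 1000)/(δ₀ + 1000) = (-31.8 + 1000)/(-16.8 + 1000) = 968.2/983.2 = 0.984744
f = 0.984744^(1/0.0188) = exp(ln(0.984744)/0.0188) = exp(-0.01537/0.0188)
f = exp(-0.8178) = 0.4414

0.441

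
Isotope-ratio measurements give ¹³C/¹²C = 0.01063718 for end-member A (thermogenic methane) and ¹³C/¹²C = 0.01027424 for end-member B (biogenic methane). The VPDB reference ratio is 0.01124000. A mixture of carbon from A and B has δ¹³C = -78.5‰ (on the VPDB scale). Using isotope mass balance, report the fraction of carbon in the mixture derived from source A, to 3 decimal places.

δ_A = (0.01063718/0.01124000 − 1)×1000 = (0.946368 − 1)×1000 = -53.632‰
δ_B = (0.01027424/0.01124000 − 1)×1000 = (0.914078 − 1)×1000 = -85.922‰
f_A = (δ_mix − δ_B)/(δ_A − δ_B) = (-78.5 − (-85.922))/(-53.632 − (-85.922))
f_A = 7.422 / 32.290 = 0.2298

0.230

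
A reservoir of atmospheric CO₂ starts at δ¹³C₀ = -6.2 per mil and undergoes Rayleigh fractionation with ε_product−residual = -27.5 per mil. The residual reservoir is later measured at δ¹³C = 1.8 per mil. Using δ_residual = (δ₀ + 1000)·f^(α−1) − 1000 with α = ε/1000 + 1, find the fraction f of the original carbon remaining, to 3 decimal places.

α − 1 = ε/1000 = -0.0275
(δ_res + 1000)/(δ₀ + 1000) = (1.8 + 1000)/(-6.2 + 1000) = 1001.8/993.8 = 1.008050
f = 1.008050^(1/-0.0275) = exp(ln(1.008050)/-0.0275) = exp(0.00802/-0.0275)
f = exp(-0.2916) = 0.7471

0.747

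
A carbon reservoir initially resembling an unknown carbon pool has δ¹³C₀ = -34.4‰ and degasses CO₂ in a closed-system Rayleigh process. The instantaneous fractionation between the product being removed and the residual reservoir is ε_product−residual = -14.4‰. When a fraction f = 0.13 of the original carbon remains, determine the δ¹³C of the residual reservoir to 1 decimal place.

Rayleigh residual: δ_res = (δ₀ + 1000)·f^(α−1) − 1000
α = ε/1000 + 1 = 0.98560, so α − 1 = -0.01440
f^(α−1) = 0.13^(-0.01440) = 1.029815
δ_res = (-34.4 + 1000) × 1.029815 − 1000 = 994.389 − 1000 = -5.61‰

-5.6‰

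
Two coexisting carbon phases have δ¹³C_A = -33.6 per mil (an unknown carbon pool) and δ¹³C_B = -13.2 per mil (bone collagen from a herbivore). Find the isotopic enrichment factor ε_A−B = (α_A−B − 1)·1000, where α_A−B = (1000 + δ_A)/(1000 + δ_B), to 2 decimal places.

-20.67 per mil

α_A−B = (1000 + -33.6) / (1000 + -13.2) = 966.4 / 986.8 = 0.979327
ε_A−B = (0.979327 − 1) × 1000 = -20.673 per mil
(The approximation ε ≈ δ_A − δ_B would give -20.4 per mil.)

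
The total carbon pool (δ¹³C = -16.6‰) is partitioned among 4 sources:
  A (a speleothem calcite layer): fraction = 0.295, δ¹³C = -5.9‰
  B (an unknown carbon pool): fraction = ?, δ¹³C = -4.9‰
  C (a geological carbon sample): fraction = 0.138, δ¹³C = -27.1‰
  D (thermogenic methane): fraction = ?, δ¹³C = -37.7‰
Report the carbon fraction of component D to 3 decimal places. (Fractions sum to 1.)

Let f_D and f_B be the unknown fractions; fractions sum to 1 so f_D + f_B = 0.567.
Mass balance: Σ fᵢ·δᵢ = δ_bulk ⇒ f_D·(-37.7) + f_B·(-4.9) = -16.6 − (-5.480) = -11.120
Substitute f_B = 0.567 − f_D:
f_D·(-37.7 − -4.9) = -11.120 − 0.567×(-4.9) = -8.341
f_D = -8.341 / -32.8 = 0.2543

0.254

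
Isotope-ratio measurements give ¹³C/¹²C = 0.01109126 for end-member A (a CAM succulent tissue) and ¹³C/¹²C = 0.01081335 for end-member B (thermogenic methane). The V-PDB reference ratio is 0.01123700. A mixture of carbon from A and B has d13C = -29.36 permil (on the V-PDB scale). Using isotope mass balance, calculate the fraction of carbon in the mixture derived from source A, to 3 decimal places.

0.337

δ_A = (0.01109126/0.01123700 − 1)×1000 = (0.987030 − 1)×1000 = -12.970 permil
δ_B = (0.01081335/0.01123700 − 1)×1000 = (0.962299 − 1)×1000 = -37.701 permil
f_A = (δ_mix − δ_B)/(δ_A − δ_B) = (-29.36 − (-37.701))/(-12.970 − (-37.701))
f_A = 8.341 / 24.732 = 0.3373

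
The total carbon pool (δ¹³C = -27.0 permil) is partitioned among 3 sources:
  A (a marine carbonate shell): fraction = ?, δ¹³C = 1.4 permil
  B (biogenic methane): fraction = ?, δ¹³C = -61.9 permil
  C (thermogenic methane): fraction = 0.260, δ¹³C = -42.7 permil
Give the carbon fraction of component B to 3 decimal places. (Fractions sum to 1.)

0.268

Let f_B and f_A be the unknown fractions; fractions sum to 1 so f_B + f_A = 0.740.
Mass balance: Σ fᵢ·δᵢ = δ_bulk ⇒ f_B·(-61.9) + f_A·(1.4) = -27.0 − (-11.102) = -15.898
Substitute f_A = 0.740 − f_B:
f_B·(-61.9 − 1.4) = -15.898 − 0.740×(1.4) = -16.934
f_B = -16.934 / -63.3 = 0.2675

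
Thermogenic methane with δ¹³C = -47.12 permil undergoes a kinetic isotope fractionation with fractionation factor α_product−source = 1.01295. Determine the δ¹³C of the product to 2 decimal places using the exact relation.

-34.78 permil

δ_product = (δ_source + 1000)·α − 1000
δ_product = (-47.12 + 1000) × 1.01295 − 1000
δ_product = 965.220 − 1000 = -34.780 permil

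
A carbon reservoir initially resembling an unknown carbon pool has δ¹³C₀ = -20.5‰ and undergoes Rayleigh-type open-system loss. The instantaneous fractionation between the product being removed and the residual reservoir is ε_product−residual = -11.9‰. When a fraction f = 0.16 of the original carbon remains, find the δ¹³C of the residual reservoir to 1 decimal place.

Rayleigh residual: δ_res = (δ₀ + 1000)·f^(α−1) − 1000
α = ε/1000 + 1 = 0.98810, so α − 1 = -0.01190
f^(α−1) = 0.16^(-0.01190) = 1.022047
δ_res = (-20.5 + 1000) × 1.022047 − 1000 = 1001.095 − 1000 = 1.10‰

1.1‰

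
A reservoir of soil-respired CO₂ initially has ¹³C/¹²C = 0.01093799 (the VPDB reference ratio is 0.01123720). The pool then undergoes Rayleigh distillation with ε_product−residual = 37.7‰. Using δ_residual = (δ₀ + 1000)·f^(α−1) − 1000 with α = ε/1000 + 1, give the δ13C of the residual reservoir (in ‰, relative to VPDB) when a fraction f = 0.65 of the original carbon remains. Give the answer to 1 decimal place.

δ₀ = (0.01093799/0.01123720 − 1)×1000 = (0.973373 − 1)×1000 = -26.627‰
α − 1 = ε/1000 = 0.0377
f^(α−1) = 0.65^(0.0377) = 0.983891
δ_res = (-26.627 + 1000) × 0.983891 − 1000 = 957.693 − 1000 = -42.31‰

-42.3‰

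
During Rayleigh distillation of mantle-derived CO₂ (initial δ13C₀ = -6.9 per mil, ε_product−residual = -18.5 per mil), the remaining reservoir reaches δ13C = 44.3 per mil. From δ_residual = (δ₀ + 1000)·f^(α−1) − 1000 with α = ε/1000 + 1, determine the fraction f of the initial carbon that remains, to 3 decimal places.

α − 1 = ε/1000 = -0.0185
(δ_res + 1000)/(δ₀ + 1000) = (44.3 + 1000)/(-6.9 + 1000) = 1044.3/993.1 = 1.051556
f = 1.051556^(1/-0.0185) = exp(ln(1.051556)/-0.0185) = exp(0.05027/-0.0185)
f = exp(-2.7173) = 0.0661

0.066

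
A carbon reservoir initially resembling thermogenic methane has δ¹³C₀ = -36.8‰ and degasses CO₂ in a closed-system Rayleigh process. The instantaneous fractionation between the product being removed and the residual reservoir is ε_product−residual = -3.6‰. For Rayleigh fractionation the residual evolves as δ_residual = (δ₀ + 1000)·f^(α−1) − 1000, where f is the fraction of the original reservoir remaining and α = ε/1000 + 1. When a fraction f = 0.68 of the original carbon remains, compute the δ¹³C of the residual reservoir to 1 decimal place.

Rayleigh residual: δ_res = (δ₀ + 1000)·f^(α−1) − 1000
α = ε/1000 + 1 = 0.99640, so α − 1 = -0.00360
f^(α−1) = 0.68^(-0.00360) = 1.001389
δ_res = (-36.8 + 1000) × 1.001389 − 1000 = 964.538 − 1000 = -35.46‰

-35.5‰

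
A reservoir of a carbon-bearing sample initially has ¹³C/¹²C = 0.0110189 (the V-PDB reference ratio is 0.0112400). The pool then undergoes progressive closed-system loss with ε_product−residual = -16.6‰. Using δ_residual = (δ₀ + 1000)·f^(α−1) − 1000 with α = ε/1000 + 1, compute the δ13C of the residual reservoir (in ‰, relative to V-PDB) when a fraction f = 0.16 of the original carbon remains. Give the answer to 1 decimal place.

10.6‰

δ₀ = (0.0110189/0.0112400 − 1)×1000 = (0.980329 − 1)×1000 = -19.671‰
α − 1 = ε/1000 = -0.0166
f^(α−1) = 0.16^(-0.0166) = 1.030888
δ_res = (-19.671 + 1000) × 1.030888 − 1000 = 1010.610 − 1000 = 10.61‰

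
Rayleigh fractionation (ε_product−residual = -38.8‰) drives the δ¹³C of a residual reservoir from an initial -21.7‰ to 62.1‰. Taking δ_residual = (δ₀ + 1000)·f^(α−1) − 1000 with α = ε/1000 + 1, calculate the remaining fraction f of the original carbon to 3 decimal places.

α − 1 = ε/1000 = -0.0388
(δ_res + 1000)/(δ₀ + 1000) = (62.1 + 1000)/(-21.7 + 1000) = 1062.1/978.3 = 1.085659
f = 1.085659^(1/-0.0388) = exp(ln(1.085659)/-0.0388) = exp(0.08219/-0.0388)
f = exp(-2.1182) = 0.1202

0.120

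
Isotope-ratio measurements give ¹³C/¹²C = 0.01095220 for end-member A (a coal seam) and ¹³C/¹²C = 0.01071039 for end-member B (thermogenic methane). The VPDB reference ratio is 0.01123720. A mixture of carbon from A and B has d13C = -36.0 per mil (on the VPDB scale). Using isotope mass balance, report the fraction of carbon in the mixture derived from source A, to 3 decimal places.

δ_A = (0.01095220/0.01123720 − 1)×1000 = (0.974638 − 1)×1000 = -25.362 per mil
δ_B = (0.01071039/0.01123720 − 1)×1000 = (0.953119 − 1)×1000 = -46.881 per mil
f_A = (δ_mix − δ_B)/(δ_A − δ_B) = (-36.0 − (-46.881))/(-25.362 − (-46.881))
f_A = 10.881 / 21.519 = 0.5056

0.506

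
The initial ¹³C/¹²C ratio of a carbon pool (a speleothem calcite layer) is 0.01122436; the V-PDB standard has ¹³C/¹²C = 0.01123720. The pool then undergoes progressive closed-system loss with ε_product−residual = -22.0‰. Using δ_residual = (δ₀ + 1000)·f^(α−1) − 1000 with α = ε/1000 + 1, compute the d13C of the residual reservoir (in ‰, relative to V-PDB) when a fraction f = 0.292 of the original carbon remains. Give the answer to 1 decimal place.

26.3‰

δ₀ = (0.01122436/0.01123720 − 1)×1000 = (0.998857 − 1)×1000 = -1.143‰
α − 1 = ε/1000 = -0.0220
f^(α−1) = 0.292^(-0.0220) = 1.027452
δ_res = (-1.143 + 1000) × 1.027452 − 1000 = 1026.278 − 1000 = 26.28‰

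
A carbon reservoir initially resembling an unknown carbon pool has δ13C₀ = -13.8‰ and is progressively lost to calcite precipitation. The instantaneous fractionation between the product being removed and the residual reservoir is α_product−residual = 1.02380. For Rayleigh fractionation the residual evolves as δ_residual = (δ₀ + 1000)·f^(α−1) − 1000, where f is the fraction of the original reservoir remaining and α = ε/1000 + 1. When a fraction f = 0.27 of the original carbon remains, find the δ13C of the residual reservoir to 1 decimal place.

Rayleigh residual: δ_res = (δ₀ + 1000)·f^(α−1) − 1000
α − 1 = 0.02380
f^(α−1) = 0.27^(0.02380) = 0.969318
δ_res = (-13.8 + 1000) × 0.969318 − 1000 = 955.942 − 1000 = -44.06‰

-44.1‰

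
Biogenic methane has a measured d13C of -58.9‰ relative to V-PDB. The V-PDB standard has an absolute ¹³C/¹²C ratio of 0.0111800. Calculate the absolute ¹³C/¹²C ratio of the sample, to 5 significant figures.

R_sample = R_standard × (d13C/1000 + 1)
R_sample = 0.0111800 × (-58.9/1000 + 1) = 0.0111800 × 0.941100
R_sample = 0.0105215

0.010521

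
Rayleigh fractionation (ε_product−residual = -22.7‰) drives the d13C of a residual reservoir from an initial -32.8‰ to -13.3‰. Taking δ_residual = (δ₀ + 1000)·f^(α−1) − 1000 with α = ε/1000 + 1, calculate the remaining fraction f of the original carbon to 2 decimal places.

α − 1 = ε/1000 = -0.0227
(δ_res + 1000)/(δ₀ + 1000) = (-13.3 + 1000)/(-32.8 + 1000) = 986.7/967.2 = 1.020161
f = 1.020161^(1/-0.0227) = exp(ln(1.020161)/-0.0227) = exp(0.01996/-0.0227)
f = exp(-0.8793) = 0.4151

0.42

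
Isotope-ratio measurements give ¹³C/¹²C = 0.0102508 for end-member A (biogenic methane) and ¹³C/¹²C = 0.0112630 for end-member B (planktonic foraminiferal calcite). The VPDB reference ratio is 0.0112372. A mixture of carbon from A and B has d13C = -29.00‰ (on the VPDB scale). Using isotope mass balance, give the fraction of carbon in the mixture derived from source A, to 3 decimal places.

δ_A = (0.0102508/0.0112372 − 1)×1000 = (0.912220 − 1)×1000 = -87.780‰
δ_B = (0.0112630/0.0112372 − 1)×1000 = (1.002296 − 1)×1000 = 2.296‰
f_A = (δ_mix − δ_B)/(δ_A − δ_B) = (-29.00 − (2.296))/(-87.780 − (2.296))
f_A = -31.296 / -90.076 = 0.3474

0.347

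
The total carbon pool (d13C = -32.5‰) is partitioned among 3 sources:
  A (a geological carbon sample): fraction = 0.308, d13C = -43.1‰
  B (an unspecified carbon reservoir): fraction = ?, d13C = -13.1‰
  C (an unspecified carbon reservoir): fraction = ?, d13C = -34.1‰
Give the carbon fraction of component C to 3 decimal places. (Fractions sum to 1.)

0.484

Let f_C and f_B be the unknown fractions; fractions sum to 1 so f_C + f_B = 0.692.
Mass balance: Σ fᵢ·δᵢ = δ_bulk ⇒ f_C·(-34.1) + f_B·(-13.1) = -32.5 − (-13.275) = -19.225
Substitute f_B = 0.692 − f_C:
f_C·(-34.1 − -13.1) = -19.225 − 0.692×(-13.1) = -10.160
f_C = -10.160 / -21.0 = 0.4838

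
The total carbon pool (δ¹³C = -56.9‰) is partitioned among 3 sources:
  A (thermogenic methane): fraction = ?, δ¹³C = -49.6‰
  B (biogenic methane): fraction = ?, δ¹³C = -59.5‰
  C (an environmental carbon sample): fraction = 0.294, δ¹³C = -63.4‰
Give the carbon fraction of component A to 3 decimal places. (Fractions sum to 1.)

0.378

Let f_A and f_B be the unknown fractions; fractions sum to 1 so f_A + f_B = 0.706.
Mass balance: Σ fᵢ·δᵢ = δ_bulk ⇒ f_A·(-49.6) + f_B·(-59.5) = -56.9 − (-18.640) = -38.260
Substitute f_B = 0.706 − f_A:
f_A·(-49.6 − -59.5) = -38.260 − 0.706×(-59.5) = 3.747
f_A = 3.747 / 9.9 = 0.3784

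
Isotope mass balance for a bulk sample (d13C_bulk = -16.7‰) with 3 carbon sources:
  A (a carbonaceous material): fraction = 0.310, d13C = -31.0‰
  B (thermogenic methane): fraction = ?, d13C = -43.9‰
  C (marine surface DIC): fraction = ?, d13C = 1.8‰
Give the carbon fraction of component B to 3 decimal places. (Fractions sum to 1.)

Let f_B and f_C be the unknown fractions; fractions sum to 1 so f_B + f_C = 0.690.
Mass balance: Σ fᵢ·δᵢ = δ_bulk ⇒ f_B·(-43.9) + f_C·(1.8) = -16.7 − (-9.610) = -7.090
Substitute f_C = 0.690 − f_B:
f_B·(-43.9 − 1.8) = -7.090 − 0.690×(1.8) = -8.332
f_B = -8.332 / -45.7 = 0.1823

0.182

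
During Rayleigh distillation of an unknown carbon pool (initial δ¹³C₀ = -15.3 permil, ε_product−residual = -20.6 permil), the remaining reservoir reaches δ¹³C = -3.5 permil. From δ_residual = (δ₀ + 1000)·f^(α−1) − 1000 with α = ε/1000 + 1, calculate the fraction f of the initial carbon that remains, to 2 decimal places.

α − 1 = ε/1000 = -0.0206
(δ_res + 1000)/(δ₀ + 1000) = (-3.5 + 1000)/(-15.3 + 1000) = 996.5/984.7 = 1.011983
f = 1.011983^(1/-0.0206) = exp(ln(1.011983)/-0.0206) = exp(0.01191/-0.0206)
f = exp(-0.5783) = 0.5609

0.56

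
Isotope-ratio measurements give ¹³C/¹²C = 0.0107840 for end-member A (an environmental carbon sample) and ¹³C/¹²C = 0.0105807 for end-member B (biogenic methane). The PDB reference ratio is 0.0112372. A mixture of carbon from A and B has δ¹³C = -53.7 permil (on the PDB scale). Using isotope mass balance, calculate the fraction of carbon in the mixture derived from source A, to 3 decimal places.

δ_A = (0.0107840/0.0112372 − 1)×1000 = (0.959670 − 1)×1000 = -40.330 permil
δ_B = (0.0105807/0.0112372 − 1)×1000 = (0.941578 − 1)×1000 = -58.422 permil
f_A = (δ_mix − δ_B)/(δ_A − δ_B) = (-53.7 − (-58.422))/(-40.330 − (-58.422))
f_A = 4.722 / 18.092 = 0.2610

0.261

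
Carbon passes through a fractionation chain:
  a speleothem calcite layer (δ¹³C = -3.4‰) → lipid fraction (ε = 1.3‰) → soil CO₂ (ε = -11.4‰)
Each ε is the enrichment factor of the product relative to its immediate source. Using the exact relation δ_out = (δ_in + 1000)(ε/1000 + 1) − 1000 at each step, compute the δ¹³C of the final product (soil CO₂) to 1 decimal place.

step 1: δ = (-3.40 + 1000)·(1.3/1000 + 1) − 1000 = -2.10‰
step 2: δ = (-2.10 + 1000)·(-11.4/1000 + 1) − 1000 = -13.48‰

-13.5‰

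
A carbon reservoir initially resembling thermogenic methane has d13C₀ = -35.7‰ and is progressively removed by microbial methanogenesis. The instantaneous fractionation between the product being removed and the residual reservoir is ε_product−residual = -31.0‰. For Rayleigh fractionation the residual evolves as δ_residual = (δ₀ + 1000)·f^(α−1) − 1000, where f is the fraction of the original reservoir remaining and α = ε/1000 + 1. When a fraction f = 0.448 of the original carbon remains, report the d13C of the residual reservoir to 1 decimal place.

-11.4‰

Rayleigh residual: δ_res = (δ₀ + 1000)·f^(α−1) − 1000
α = ε/1000 + 1 = 0.96900, so α − 1 = -0.03100
f^(α−1) = 0.448^(-0.03100) = 1.025204
δ_res = (-35.7 + 1000) × 1.025204 − 1000 = 988.604 − 1000 = -11.40‰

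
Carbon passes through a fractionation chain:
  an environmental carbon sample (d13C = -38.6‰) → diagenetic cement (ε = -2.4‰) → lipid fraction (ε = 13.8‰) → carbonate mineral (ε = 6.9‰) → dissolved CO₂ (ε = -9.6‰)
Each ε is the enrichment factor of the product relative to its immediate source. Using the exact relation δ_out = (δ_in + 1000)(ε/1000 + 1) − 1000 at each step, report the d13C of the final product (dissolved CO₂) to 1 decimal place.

-30.4‰

step 1: δ = (-38.60 + 1000)·(-2.4/1000 + 1) − 1000 = -40.91‰
step 2: δ = (-40.91 + 1000)·(13.8/1000 + 1) − 1000 = -27.67‰
step 3: δ = (-27.67 + 1000)·(6.9/1000 + 1) − 1000 = -20.96‰
step 4: δ = (-20.96 + 1000)·(-9.6/1000 + 1) − 1000 = -30.36‰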